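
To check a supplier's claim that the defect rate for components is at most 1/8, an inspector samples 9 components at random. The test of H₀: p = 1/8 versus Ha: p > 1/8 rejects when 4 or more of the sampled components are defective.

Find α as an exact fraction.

76589/4194304

The significance level is the probability, assuming p = 1/8, of seeing 4 or more defectives in 9 draws.
Via the complement, α = 1 − Σ_{j=0}^{3} C(9,j)(1/8)^j(7/8)^{9-j} = 76589/4194304.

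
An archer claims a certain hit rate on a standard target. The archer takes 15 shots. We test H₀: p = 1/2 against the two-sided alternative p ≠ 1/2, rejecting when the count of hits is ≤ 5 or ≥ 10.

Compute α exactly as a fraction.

Under H₀, X ~ Binomial(15, 1/2); α is the probability of landing in either tail, P(X ≤ 5) + P(X ≥ 10).
The two tails are symmetric, so α = 2·(1 + 15 + 105 + 455 + 1365 + 3003)/2^15 = 9888/32768 = 309/1024.

309/1024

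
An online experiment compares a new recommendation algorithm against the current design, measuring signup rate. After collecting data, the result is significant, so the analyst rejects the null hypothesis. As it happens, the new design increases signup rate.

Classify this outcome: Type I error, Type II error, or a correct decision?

The conventional null hypothesis here is that the new design has no effect on signup rate.
The test rejected a false H₀ — the decision matches the true state.

Neither — the decision is correct.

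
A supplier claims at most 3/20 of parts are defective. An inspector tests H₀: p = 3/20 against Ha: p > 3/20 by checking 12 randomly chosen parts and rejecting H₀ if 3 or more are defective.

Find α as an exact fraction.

216417823765749/819200000000000

Under H₀, X ~ Binomial(12, 3/20); the Type I error rate is P(X ≥ 3).
Computing the lower-tail complement: 1 − 602782176234251/819200000000000 = 216417823765749/819200000000000.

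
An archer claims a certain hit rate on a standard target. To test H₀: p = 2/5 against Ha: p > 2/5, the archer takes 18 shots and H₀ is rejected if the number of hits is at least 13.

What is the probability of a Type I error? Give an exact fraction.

The Type I error probability is α = P(X ≥ 13) computed under H₀, where X ~ Binomial(18, 2/5).
P(X ≥ 13) = Σ_{j=13}^{18} C(18,j)·(2/5)^j·(3/5)^{18-j} = 21936406528/3814697265625.

21936406528/3814697265625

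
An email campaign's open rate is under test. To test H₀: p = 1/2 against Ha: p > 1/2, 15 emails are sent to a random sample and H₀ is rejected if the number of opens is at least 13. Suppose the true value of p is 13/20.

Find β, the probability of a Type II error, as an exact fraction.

30745097163070342213/32768000000000000000

Under the alternative p = 13/20, Y ~ Binomial(15, 13/20); β is the probability the test does not reject, P(Y < 13).
Equivalently, β = 1 − P(Y ≥ 13) = 30745097163070342213/32768000000000000000.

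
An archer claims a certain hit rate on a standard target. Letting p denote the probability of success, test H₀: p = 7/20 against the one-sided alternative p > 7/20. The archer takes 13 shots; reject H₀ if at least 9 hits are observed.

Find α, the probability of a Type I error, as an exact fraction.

206011579958513/16384000000000000

The Type I error probability is α = P(Y ≥ 9) computed under H₀, where Y ~ Binomial(13, 7/20).
Summing C(13,j)(7/20)^j(13/20)^{13−j} for j = 9,…,13 gives 206011579958513/16384000000000000.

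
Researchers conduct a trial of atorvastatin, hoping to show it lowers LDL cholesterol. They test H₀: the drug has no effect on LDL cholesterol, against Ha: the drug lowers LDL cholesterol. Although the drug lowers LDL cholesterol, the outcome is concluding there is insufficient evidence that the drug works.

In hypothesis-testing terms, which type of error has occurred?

Type II error

'Concluding there is insufficient evidence that the drug works' corresponds to failing to reject H₀.
H₀ was not rejected but H₀ is false — a Type II error (false negative).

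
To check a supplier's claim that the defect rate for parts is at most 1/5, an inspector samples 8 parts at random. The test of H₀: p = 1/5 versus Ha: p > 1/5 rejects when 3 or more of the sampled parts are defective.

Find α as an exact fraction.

79329/390625

α = P(reject H₀ | H₀ true) = P(Y ≥ 3 | p = 1/5), Y ~ Binomial(8, 1/5).
Via the complement, α = 1 − Σ_{j=0}^{2} C(8,j)(1/5)^j(4/5)^{8-j} = 79329/390625.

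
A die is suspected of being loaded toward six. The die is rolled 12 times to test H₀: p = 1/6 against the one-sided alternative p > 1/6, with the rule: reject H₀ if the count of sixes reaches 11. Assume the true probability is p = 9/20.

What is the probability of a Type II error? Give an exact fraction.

4091575270595131/4096000000000000

β = P(fail to reject H₀ | Ha true) = P(S ≤ 10 | p = 9/20), S ~ Binomial(12, 9/20).
Adding the binomial probabilities P(S=0)+…+P(S=10) at p = 9/20 gives 4091575270595131/4096000000000000.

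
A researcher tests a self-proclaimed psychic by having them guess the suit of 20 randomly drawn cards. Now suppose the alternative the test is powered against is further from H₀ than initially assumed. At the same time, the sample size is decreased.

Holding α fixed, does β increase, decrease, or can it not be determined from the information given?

Cannot be determined from the information given.

The first change alone would make β decrease; the second alone would make β increase. Which effect dominates depends on the magnitudes, which are not given.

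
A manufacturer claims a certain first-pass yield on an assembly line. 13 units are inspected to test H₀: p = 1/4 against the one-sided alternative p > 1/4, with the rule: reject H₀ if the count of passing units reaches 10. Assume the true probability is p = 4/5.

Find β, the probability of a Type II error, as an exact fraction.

61688401/244140625

A Type II error is failing to reject when Ha holds: with p = 4/5, β = P(K ≤ 9).
Equivalently, β = 1 − P(K ≥ 10) = 61688401/244140625.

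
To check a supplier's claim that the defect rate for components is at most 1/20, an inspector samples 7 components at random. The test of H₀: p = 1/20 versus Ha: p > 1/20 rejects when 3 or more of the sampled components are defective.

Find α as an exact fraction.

Under H₀, K ~ Binomial(7, 1/20); the Type I error rate is P(K ≥ 3).
α = 1 − P(K ≤ 2) = 1 − 255038197/256000000 = 961803/256000000.

961803/256000000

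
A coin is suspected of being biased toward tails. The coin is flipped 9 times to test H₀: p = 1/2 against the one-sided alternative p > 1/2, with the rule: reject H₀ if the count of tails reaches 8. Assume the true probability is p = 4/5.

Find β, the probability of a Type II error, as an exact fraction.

Under the alternative p = 4/5, S ~ Binomial(9, 4/5); β is the probability the test does not reject, P(S < 8).
Summing C(9,j)·(4/5)^j·(1/5)^{9-j} for j = 0..7 gives 1101157/1953125.

1101157/1953125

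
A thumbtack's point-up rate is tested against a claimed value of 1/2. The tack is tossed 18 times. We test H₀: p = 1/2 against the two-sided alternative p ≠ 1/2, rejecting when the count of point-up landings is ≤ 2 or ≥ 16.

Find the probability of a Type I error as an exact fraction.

α = P(X ≤ 2 or X ≥ 16 | p = 1/2), X ~ Binomial(18, 1/2).
By symmetry, α = 2·P(X ≤ 2) = 2·(1 + 18 + 153)/262144 = 344/262144 = 43/32768.

43/32768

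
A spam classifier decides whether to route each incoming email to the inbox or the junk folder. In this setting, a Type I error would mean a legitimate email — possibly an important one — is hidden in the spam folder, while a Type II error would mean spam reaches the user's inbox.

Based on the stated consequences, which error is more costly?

The Type I consequence (a legitimate email — possibly an important one — is hidden in the spam folder) is more severe than the Type II consequence (spam reaches the user's inbox).

Type I error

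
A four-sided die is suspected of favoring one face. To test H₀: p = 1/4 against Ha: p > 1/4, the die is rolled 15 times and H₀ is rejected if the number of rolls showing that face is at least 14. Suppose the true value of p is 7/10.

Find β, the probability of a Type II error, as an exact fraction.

241183100052963/250000000000000

A Type II error is failing to reject when Ha holds: with p = 7/10, β = P(S ≤ 13).
Summing C(15,j)·(7/10)^j·(3/10)^{15-j} for j = 0..13 gives 241183100052963/250000000000000.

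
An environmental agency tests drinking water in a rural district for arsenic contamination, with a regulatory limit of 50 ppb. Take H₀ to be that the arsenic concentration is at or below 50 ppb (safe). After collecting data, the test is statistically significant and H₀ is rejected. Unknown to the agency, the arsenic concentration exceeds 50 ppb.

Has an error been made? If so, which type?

The test rejected a false H₀ — the decision matches the true state.

No error (correct decision).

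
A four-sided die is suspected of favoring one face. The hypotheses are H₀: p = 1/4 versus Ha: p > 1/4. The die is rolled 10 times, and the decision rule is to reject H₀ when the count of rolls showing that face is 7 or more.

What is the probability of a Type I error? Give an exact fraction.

Under H₀, K ~ Binomial(10, 1/4), and α = P(K ≥ 7).
Summing C(10,j)(1/4)^j(3/4)^{10−j} for j = 7,…,10 gives 919/262144.

919/262144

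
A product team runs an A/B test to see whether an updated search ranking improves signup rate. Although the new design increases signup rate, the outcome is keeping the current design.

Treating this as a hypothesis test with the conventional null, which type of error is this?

Type II error

The null hypothesis here is that the new design has no effect on signup rate.
'Keeping the current design' corresponds to failing to reject H₀.
H₀ was not rejected but H₀ is false — a Type II error (false negative).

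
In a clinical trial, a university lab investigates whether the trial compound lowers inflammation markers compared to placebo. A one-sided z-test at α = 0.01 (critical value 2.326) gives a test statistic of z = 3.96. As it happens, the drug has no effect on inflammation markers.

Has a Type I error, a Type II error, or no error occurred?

The conventional null hypothesis is that the drug has no effect on inflammation markers.
Since z = 3.96 > z* = 2.326, H₀ is rejected.
H₀ is true (actually the drug has no effect on inflammation markers).
Rejecting a true H₀ is a Type I error.

Type I error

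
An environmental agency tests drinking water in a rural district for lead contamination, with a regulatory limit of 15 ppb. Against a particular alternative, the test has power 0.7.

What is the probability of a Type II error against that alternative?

0.3

Power = 1 − β, so β = 1 − 0.7 = 0.3.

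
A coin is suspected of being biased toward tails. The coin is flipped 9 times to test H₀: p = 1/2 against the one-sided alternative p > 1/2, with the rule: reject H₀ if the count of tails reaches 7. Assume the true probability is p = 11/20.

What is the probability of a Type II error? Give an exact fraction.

Under the alternative p = 11/20, Y ~ Binomial(9, 11/20); β is the probability the test does not reject, P(Y < 7).
Summing C(9,j)·(11/20)^j·(9/20)^{9-j} for j = 0..6 gives 54431799039/64000000000.

54431799039/64000000000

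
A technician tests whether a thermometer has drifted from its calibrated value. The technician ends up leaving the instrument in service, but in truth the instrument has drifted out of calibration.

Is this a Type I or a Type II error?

Type II error

The null hypothesis here is that the instrument is correctly calibrated.
'Leaving the instrument in service' corresponds to failing to reject H₀.
H₀ was not rejected but H₀ is false — a Type II error (false negative).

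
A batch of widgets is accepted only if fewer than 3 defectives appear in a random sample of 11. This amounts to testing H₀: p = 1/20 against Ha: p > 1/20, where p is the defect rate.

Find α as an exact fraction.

α = P(reject H₀ | H₀ true) = P(K ≥ 3 | p = 1/20), K ~ Binomial(11, 1/20).
Computing the lower-tail complement: 1 − 322687697779/327680000000 = 4992302221/327680000000.

4992302221/327680000000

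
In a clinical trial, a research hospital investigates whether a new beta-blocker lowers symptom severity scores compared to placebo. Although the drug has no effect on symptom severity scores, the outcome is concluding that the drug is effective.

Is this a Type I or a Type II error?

Type I error

The null hypothesis here is that the drug has no effect on symptom severity scores.
'Concluding that the drug is effective' corresponds to rejecting H₀.
H₀ was rejected but H₀ is true — a Type I error (false positive).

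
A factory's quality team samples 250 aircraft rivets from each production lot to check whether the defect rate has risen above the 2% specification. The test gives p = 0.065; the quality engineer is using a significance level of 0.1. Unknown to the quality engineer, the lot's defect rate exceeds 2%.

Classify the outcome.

Neither — the decision is correct.

The conventional null hypothesis is that the lot's defect rate is 2% (within specification).
Since p = 0.065 < α = 0.1, H₀ is rejected.
H₀ is false (actually the lot's defect rate exceeds 2%).
The decision matches the true state — no error.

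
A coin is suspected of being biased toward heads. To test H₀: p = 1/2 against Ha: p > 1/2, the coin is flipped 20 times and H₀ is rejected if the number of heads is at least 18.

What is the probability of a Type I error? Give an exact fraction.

211/1048576

Under H₀, K ~ Binomial(20, 1/2), and α = P(K ≥ 18).
Summing the upper tail: (190 + 20 + 1) / 2^20 = 211/1048576.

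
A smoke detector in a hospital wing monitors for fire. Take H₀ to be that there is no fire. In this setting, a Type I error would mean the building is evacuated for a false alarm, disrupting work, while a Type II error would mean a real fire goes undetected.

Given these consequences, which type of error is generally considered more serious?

Type II error

The Type II consequence (a real fire goes undetected) is more severe than the Type I consequence (the building is evacuated for a false alarm, disrupting work).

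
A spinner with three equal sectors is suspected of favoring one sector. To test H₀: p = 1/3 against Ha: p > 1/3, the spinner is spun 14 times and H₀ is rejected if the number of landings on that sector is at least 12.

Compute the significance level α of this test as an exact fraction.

131/1594323

The Type I error probability is α = P(Y ≥ 12) computed under H₀, where Y ~ Binomial(14, 1/3).
P(Y ≥ 12) = Σ_{j=12}^{14} C(14,j)·(1/3)^j·(2/3)^{14-j} = 131/1594323.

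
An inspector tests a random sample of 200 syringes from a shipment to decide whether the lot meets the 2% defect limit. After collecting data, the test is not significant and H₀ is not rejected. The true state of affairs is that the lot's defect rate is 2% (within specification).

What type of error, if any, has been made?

The conventional null hypothesis here is that the lot's defect rate is 2% (within specification).
The test retained a true H₀ — the decision matches the true state.

No error (correct decision).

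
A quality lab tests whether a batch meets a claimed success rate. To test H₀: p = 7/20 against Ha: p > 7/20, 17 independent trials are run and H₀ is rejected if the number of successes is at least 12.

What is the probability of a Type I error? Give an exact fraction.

The Type I error probability is α = P(S ≥ 12) computed under H₀, where S ~ Binomial(17, 7/20).
Summing C(17,j)(7/20)^j(13/20)^{17−j} for j = 12,…,17 gives 9879295987937618781/3276800000000000000000.

9879295987937618781/3276800000000000000000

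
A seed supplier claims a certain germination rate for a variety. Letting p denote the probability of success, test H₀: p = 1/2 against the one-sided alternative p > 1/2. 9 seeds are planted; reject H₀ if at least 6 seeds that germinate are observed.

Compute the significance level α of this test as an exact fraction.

65/256

Under H₀, S ~ Binomial(9, 1/2), and α = P(S ≥ 6).
P(S ≥ 6) = [C(9,6) + C(9,7) + C(9,8) + C(9,9)] / 2^9 = (84 + 36 + 9 + 1) / 512 = 130/512 = 65/256.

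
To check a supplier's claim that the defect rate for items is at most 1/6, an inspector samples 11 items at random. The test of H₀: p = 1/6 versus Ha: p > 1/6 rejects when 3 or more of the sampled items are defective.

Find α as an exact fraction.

The significance level is the probability, assuming p = 1/6, of seeing 3 or more defectives in 11 draws.
Via the complement, α = 1 − Σ_{j=0}^{2} C(11,j)(1/6)^j(5/6)^{11-j} = 3671303/13436928.

3671303/13436928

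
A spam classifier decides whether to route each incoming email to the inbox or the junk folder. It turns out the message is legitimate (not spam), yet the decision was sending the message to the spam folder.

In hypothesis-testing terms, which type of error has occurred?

The null hypothesis here is that the message is legitimate (not spam).
'Sending the message to the spam folder' corresponds to rejecting H₀.
H₀ was rejected but H₀ is true — a Type I error (false positive).

Type I error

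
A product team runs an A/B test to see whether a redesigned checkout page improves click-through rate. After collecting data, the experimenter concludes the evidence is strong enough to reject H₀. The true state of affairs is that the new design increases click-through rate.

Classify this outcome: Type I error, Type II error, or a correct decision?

Neither — the decision is correct.

The conventional null hypothesis here is that the new design has no effect on click-through rate.
The test rejected a false H₀ — the decision matches the true state.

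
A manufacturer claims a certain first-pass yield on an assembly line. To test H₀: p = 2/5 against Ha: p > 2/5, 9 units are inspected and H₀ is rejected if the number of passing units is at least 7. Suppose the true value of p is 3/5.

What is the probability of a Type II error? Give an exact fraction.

1500416/1953125

A Type II error is failing to reject when Ha holds: with p = 3/5, β = P(K ≤ 6).
Summing C(9,j)·(3/5)^j·(2/5)^{9-j} for j = 0..6 gives 1500416/1953125.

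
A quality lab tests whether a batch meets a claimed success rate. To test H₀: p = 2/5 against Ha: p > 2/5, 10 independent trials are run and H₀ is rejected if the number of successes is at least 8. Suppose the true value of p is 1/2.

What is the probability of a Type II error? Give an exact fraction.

121/128

A Type II error is failing to reject when Ha holds: with p = 1/2, β = P(K ≤ 7).
Adding the binomial probabilities P(K=0)+…+P(K=7) at p = 1/2 gives 121/128.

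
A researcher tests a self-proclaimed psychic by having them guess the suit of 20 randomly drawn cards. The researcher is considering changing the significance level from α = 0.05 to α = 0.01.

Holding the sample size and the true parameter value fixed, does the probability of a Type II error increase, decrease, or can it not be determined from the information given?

Tightening α shrinks the rejection region. When Ha holds, fewer sample outcomes clear the stricter threshold, so more fall in the acceptance region.

It increases.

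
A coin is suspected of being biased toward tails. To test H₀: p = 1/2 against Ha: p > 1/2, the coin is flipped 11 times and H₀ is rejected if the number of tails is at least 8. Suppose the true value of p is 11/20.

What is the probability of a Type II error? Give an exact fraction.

828290341647/1024000000000

β = P(fail to reject H₀ | Ha true) = P(X ≤ 7 | p = 11/20), X ~ Binomial(11, 11/20).
Adding the binomial probabilities P(X=0)+…+P(X=7) at p = 11/20 gives 828290341647/1024000000000.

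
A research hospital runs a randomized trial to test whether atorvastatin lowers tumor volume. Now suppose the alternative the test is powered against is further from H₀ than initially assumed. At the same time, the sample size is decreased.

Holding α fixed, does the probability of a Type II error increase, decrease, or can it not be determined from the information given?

The first change alone would make β decrease; the second alone would make β increase. Which effect dominates depends on the magnitudes, which are not given.

Cannot be determined from the information given.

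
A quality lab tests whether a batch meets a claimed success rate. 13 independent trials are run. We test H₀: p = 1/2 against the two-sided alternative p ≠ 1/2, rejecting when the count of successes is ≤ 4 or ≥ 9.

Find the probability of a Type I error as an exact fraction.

Under H₀, Y ~ Binomial(13, 1/2); α is the probability of landing in either tail, P(Y ≤ 4) + P(Y ≥ 9).
Each tail has probability (1 + 13 + 78 + 286 + 715)/8192; doubling gives α = 2186/8192 = 1093/4096.

1093/4096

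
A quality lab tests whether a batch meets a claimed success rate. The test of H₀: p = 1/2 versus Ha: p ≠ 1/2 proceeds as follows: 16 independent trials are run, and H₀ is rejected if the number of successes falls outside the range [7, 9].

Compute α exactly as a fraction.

α = P(K ≤ 6 or K ≥ 10 | p = 1/2), K ~ Binomial(16, 1/2).
The two tails are symmetric, so α = 2·(1 + 16 + 120 + 560 + 1820 + 4368 + 8008)/2^16 = 29786/65536 = 14893/32768.

14893/32768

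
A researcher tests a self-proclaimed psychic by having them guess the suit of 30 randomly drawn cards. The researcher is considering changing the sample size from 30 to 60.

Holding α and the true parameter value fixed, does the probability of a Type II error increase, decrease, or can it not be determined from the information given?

Increasing n separates the H₀ and Ha sampling distributions, so under Ha fewer outcomes land in the acceptance region.

It decreases.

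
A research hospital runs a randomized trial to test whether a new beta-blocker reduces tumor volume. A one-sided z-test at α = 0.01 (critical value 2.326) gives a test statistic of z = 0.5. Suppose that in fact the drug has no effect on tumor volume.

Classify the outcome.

Neither — the decision is correct.

The conventional null hypothesis is that the drug has no effect on tumor volume.
Since z = 0.5 ≤ z* = 2.326, H₀ is not rejected.
H₀ is true (actually the drug has no effect on tumor volume).
The decision matches the true state — no error.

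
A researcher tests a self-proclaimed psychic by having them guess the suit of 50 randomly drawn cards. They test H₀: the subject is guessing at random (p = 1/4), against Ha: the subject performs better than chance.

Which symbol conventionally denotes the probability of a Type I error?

α

P(Type I error) = P(reject H₀ | H₀ true) = α, the significance level.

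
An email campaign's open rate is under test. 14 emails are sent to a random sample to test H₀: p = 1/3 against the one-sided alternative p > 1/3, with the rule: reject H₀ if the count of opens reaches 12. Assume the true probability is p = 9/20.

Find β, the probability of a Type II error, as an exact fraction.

A Type II error is failing to reject when Ha holds: with p = 9/20, β = P(Y ≤ 11).
Equivalently, β = 1 − P(Y ≥ 12) = 817437922121895041/819200000000000000.

817437922121895041/819200000000000000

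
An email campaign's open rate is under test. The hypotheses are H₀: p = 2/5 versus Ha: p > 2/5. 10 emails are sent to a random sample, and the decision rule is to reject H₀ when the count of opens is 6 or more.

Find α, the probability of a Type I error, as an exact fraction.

α = P(reject H₀ | H₀ true) = P(K ≥ 6 | p = 2/5), with K ~ Binomial(10, 2/5).
Adding the binomial terms for j = 6 through 10 with p = 2/5 yields 1623424/9765625.

1623424/9765625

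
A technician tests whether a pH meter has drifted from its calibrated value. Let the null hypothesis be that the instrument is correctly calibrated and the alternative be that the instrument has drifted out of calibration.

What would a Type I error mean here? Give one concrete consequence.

A Type I error would mean concluding that the instrument has drifted out of calibration when in fact the instrument is correctly calibrated. Consequence: a properly working instrument is taken offline unnecessarily.

A Type I error is rejecting H₀ when H₀ is true.
Here that means pulling the instrument for recalibration when actually the instrument is correctly calibrated.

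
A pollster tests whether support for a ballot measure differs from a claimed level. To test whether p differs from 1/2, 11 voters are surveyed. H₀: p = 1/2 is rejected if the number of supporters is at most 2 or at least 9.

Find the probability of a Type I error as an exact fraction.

67/1024

α = P(S ≤ 2 or S ≥ 9 | p = 1/2), S ~ Binomial(11, 1/2).
Each tail has probability (1 + 11 + 55)/2048; doubling gives α = 134/2048 = 67/1024.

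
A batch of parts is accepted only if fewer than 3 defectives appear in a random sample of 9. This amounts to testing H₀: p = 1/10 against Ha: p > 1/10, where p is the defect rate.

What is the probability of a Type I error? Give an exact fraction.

26486069/500000000

Under H₀, Y ~ Binomial(9, 1/10); the Type I error rate is P(Y ≥ 3).
α = 1 − P(Y ≤ 2) = 1 − 473513931/500000000 = 26486069/500000000.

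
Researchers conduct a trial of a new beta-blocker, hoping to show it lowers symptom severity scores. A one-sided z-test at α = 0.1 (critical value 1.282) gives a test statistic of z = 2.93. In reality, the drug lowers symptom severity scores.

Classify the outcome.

Neither — the decision is correct.

The conventional null hypothesis is that the drug has no effect on symptom severity scores.
Since z = 2.93 > z* = 1.282, H₀ is rejected.
H₀ is false (actually the drug lowers symptom severity scores).
The decision matches the true state — no error.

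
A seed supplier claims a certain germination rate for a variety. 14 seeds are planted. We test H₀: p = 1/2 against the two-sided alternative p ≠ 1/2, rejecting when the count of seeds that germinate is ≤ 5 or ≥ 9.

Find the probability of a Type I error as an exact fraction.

The significance level is the null-hypothesis probability of the rejection region {≤5} ∪ {≥9}.
The two tails are symmetric, so α = 2·(1 + 14 + 91 + 364 + 1001 + 2002)/2^14 = 6946/16384 = 3473/8192.

3473/8192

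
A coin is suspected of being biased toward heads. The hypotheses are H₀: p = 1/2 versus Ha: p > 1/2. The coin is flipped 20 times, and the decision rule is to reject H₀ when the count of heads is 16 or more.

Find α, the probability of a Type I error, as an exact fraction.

1549/262144

The Type I error probability is α = P(K ≥ 16) computed under H₀, where K ~ Binomial(20, 1/2).
P(K ≥ 16) = [C(20,16) + C(20,17) + C(20,18) + C(20,19) + C(20,20)] / 2^20 = (4845 + 1140 + 190 + 20 + 1) / 1048576 = 6196/1048576 = 1549/262144.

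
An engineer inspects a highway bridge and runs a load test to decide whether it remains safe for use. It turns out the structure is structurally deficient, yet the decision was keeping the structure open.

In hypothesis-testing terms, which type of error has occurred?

The null hypothesis here is that the structure meets the required load capacity (safe).
'Keeping the structure open' corresponds to failing to reject H₀.
H₀ was not rejected but H₀ is false — a Type II error (false negative).

Type II error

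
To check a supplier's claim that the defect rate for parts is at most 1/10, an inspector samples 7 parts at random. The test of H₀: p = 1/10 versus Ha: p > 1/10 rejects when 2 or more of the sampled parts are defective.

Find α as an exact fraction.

93559/625000

The significance level is the probability, assuming p = 1/10, of seeing 2 or more defectives in 7 draws.
Via the complement, α = 1 − Σ_{j=0}^{1} C(7,j)(1/10)^j(9/10)^{7-j} = 93559/625000.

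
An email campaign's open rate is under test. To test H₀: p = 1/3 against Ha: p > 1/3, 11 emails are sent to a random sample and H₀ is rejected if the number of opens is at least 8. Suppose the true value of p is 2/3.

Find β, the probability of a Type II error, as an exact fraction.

31145/59049

Under the alternative p = 2/3, X ~ Binomial(11, 2/3); β is the probability the test does not reject, P(X < 8).
Adding the binomial probabilities P(X=0)+…+P(X=7) at p = 2/3 gives 31145/59049.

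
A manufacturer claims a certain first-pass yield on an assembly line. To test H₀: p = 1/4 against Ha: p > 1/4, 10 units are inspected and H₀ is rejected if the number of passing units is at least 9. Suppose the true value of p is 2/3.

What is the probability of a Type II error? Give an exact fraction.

Under the alternative p = 2/3, X ~ Binomial(10, 2/3); β is the probability the test does not reject, P(X < 9).
Adding the binomial probabilities P(X=0)+…+P(X=8) at p = 2/3 gives 17635/19683.

17635/19683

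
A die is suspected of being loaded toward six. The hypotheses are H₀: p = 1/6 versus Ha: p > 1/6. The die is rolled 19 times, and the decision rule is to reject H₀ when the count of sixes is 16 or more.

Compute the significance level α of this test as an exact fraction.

581/2821109907456

Under H₀, S ~ Binomial(19, 1/6), and α = P(S ≥ 16).
Adding the binomial terms for j = 16 through 19 with p = 1/6 yields 581/2821109907456.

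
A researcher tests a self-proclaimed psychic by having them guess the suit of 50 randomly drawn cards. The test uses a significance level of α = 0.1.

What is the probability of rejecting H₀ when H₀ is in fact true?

0.1

The significance level α is, by definition, the probability of a Type I error — P(reject H₀ | H₀ true).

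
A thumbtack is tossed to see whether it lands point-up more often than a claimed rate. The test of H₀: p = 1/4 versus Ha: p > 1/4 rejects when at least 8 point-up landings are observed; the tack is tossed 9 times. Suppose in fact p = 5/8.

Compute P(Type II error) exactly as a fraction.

3803679/4194304

β = P(fail to reject H₀ | Ha true) = P(S ≤ 7 | p = 5/8), S ~ Binomial(9, 5/8).
Adding the binomial probabilities P(S=0)+…+P(S=7) at p = 5/8 gives 3803679/4194304.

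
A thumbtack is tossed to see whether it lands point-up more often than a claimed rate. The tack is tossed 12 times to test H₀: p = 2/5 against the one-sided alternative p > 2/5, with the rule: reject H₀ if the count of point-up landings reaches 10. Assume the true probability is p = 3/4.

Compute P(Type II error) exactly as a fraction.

A Type II error is failing to reject when Ha holds: with p = 3/4, β = P(X ≤ 9).
Adding the binomial probabilities P(X=0)+…+P(X=9) at p = 3/4 gives 10222777/16777216.

10222777/16777216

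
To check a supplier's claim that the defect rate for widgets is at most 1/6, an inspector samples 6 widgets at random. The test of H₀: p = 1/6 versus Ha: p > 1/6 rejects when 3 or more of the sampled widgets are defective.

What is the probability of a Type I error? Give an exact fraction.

1453/23328

The significance level is the probability, assuming p = 1/6, of seeing 3 or more defectives in 6 draws.
Via the complement, α = 1 − Σ_{j=0}^{2} C(6,j)(1/6)^j(5/6)^{6-j} = 1453/23328.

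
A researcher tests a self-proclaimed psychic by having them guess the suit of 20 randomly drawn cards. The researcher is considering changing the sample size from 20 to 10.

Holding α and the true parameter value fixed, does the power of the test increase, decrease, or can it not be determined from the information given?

It decreases.

With less data the test statistic is noisier; under Ha, more outcomes land inside the acceptance region.
Since power = 1 − β and β increases, power decreases.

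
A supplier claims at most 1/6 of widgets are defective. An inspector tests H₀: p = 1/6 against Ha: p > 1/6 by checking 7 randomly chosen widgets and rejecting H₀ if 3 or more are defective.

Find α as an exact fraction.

The significance level is the probability, assuming p = 1/6, of seeing 3 or more defectives in 7 draws.
Computing the lower-tail complement: 1 − 3125/3456 = 331/3456.

331/3456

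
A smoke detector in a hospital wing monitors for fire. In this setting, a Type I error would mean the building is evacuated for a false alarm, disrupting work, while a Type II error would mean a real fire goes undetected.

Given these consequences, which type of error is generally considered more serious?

Type II error

The Type II consequence (a real fire goes undetected) is more severe than the Type I consequence (the building is evacuated for a false alarm, disrupting work).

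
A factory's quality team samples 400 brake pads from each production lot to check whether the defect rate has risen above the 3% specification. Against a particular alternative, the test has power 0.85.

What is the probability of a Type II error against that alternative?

0.15

Power = 1 − β, so β = 1 − 0.85 = 0.15.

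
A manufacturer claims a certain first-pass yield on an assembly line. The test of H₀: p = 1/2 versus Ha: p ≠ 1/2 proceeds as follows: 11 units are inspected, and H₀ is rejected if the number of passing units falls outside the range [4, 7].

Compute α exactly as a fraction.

29/128

α = P(X ≤ 3 or X ≥ 8 | p = 1/2), X ~ Binomial(11, 1/2).
Each tail has probability (1 + 11 + 55 + 165)/2048; doubling gives α = 464/2048 = 29/128.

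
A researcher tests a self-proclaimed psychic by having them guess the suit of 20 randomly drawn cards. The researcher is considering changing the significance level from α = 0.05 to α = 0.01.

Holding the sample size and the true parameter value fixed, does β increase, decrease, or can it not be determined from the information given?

Tightening α shrinks the rejection region. When Ha holds, fewer sample outcomes clear the stricter threshold, so more fall in the acceptance region.

It increases.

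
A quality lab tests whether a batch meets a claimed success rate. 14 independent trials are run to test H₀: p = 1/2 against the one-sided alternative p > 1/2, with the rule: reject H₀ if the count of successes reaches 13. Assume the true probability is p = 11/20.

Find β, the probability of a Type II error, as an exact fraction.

A Type II error is failing to reject when Ha holds: with p = 11/20, β = P(Y ≤ 12).
Adding the binomial probabilities P(Y=0)+…+P(Y=12) at p = 11/20 gives 1633670388436281453/1638400000000000000.

1633670388436281453/1638400000000000000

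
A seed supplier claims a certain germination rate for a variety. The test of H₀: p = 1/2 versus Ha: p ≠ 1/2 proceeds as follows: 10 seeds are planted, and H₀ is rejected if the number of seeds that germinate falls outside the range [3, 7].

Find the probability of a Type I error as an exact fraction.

7/64

The significance level is the null-hypothesis probability of the rejection region {≤2} ∪ {≥8}.
By symmetry, α = 2·P(X ≤ 2) = 2·(1 + 10 + 45)/1024 = 112/1024 = 7/64.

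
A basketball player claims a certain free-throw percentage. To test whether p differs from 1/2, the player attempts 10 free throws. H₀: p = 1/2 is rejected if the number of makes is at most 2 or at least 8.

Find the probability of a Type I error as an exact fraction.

The significance level is the null-hypothesis probability of the rejection region {≤2} ∪ {≥8}.
The two tails are symmetric, so α = 2·(1 + 10 + 45)/2^10 = 112/1024 = 7/64.

7/64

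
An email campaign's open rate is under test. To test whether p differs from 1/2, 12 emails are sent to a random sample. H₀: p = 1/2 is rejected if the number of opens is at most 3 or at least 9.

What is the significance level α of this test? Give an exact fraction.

299/2048

The significance level is the null-hypothesis probability of the rejection region {≤3} ∪ {≥9}.
The two tails are symmetric, so α = 2·(1 + 12 + 66 + 220)/2^12 = 598/4096 = 299/2048.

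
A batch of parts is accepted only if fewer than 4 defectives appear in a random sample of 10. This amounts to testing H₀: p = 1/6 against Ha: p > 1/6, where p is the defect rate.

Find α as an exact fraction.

29279/419904

Under H₀, K ~ Binomial(10, 1/6); the Type I error rate is P(K ≥ 4).
Computing the lower-tail complement: 1 − 390625/419904 = 29279/419904.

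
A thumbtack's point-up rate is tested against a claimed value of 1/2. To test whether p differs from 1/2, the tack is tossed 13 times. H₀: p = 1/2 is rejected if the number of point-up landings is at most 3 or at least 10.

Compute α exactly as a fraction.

189/2048

Under H₀, S ~ Binomial(13, 1/2); α is the probability of landing in either tail, P(S ≤ 3) + P(S ≥ 10).
Each tail has probability (1 + 13 + 78 + 286)/8192; doubling gives α = 756/8192 = 189/2048.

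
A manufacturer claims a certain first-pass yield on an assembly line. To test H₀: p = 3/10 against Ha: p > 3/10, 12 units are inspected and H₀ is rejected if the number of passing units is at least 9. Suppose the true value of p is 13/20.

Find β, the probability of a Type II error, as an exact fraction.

β = P(fail to reject H₀ | Ha true) = P(K ≤ 8 | p = 13/20), K ~ Binomial(12, 13/20).
Adding the binomial probabilities P(K=0)+…+P(K=8) at p = 13/20 gives 535222111290433/819200000000000.

535222111290433/819200000000000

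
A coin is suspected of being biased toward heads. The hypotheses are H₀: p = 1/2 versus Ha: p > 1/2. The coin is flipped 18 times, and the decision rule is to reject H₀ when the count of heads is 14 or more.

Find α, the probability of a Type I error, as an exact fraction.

253/16384

Under H₀, K ~ Binomial(18, 1/2), and α = P(K ≥ 14).
Summing the upper tail: (3060 + 816 + 153 + 18 + 1) / 2^18 = 4048/262144 = 253/16384.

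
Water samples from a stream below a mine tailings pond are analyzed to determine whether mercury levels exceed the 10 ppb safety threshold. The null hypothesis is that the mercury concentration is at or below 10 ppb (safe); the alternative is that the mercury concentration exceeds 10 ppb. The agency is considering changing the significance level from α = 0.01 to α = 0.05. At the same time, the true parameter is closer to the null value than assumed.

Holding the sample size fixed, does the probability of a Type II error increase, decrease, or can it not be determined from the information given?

Cannot be determined from the information given.

The first change alone would make β decrease; the second alone would make β increase. Which effect dominates depends on the magnitudes, which are not given.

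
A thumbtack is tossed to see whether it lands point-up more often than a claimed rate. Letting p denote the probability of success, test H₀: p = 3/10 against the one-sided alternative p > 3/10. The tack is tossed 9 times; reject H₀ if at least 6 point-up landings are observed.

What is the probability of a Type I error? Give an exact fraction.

α = P(reject H₀ | H₀ true) = P(X ≥ 6 | p = 3/10), with X ~ Binomial(9, 3/10).
P(X ≥ 6) = Σ_{j=6}^{9} C(9,j)·(3/10)^j·(7/10)^{9-j} = 12647421/500000000.

12647421/500000000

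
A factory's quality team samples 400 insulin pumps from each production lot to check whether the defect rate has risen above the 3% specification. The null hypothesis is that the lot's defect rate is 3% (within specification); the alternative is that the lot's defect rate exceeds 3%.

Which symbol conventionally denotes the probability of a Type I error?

α

P(Type I error) = P(reject H₀ | H₀ true) = α, the significance level.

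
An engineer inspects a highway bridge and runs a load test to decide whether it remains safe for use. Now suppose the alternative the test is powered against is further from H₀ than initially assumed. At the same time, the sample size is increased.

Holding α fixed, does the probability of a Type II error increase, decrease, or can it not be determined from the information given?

It decreases.

A larger true effect moves the Ha sampling distribution further from the H₀ critical value, making rejection more likely when Ha is true. A larger sample reduces the standard error, pulling the sampling distribution under Ha further from the non-rejection region. Both changes push β in the same direction.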